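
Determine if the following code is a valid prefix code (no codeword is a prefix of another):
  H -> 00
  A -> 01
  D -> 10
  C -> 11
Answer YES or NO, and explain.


Checking each pair (does one codeword prefix another?):
  H='00' vs A='01': no prefix
  H='00' vs D='10': no prefix
  H='00' vs C='11': no prefix
  A='01' vs H='00': no prefix
  A='01' vs D='10': no prefix
  A='01' vs C='11': no prefix
  D='10' vs H='00': no prefix
  D='10' vs A='01': no prefix
  D='10' vs C='11': no prefix
  C='11' vs H='00': no prefix
  C='11' vs A='01': no prefix
  C='11' vs D='10': no prefix
No violation found over all pairs.

YES -- this is a valid prefix code. No codeword is a prefix of any other codeword.


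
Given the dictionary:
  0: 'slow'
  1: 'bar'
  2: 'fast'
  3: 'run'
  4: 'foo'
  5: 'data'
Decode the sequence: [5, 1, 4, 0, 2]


Look up each index in the dictionary:
  5 -> 'data'
  1 -> 'bar'
  4 -> 'foo'
  0 -> 'slow'
  2 -> 'fast'

Decoded: "data bar foo slow fast"


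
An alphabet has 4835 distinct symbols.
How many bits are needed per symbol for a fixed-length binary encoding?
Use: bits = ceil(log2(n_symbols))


log2(4835) = 12.2393
Bracket: 2^12 = 4096 < 4835 <= 2^13 = 8192
So ceil(log2(4835)) = 13

bits = ceil(log2(4835)) = ceil(12.2393) = 13 bits


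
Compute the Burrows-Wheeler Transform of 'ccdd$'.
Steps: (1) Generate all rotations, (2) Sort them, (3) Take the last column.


Rotations (sorted):
  0: $ccdd -> last char: d
  1: ccdd$ -> last char: $
  2: cdd$c -> last char: c
  3: d$ccd -> last char: d
  4: dd$cc -> last char: c


BWT = d$cdc


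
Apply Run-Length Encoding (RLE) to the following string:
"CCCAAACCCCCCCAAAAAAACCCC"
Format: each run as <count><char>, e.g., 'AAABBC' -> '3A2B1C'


Scanning runs left to right:
  i=0: run of 'C' x 3 -> '3C'
  i=3: run of 'A' x 3 -> '3A'
  i=6: run of 'C' x 7 -> '7C'
  i=13: run of 'A' x 7 -> '7A'
  i=20: run of 'C' x 4 -> '4C'

RLE = 3C3A7C7A4C


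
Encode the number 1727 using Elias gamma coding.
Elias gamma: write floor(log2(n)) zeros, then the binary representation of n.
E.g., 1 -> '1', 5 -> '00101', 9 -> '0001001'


num_bits = floor(log2(1727)) + 1 = 11
leading_zeros = num_bits - 1 = 10
binary(1727) = 11010111111

Elias gamma(1727) = '0000000000' + '11010111111' = 000000000011010111111 (21 bits)


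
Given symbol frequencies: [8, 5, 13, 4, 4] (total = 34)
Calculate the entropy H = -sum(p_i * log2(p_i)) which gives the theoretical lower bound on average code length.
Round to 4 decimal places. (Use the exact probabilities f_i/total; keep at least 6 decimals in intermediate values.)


Per-symbol terms -p_i * log2(p_i) with p_i = f_i/34:
  p = 8/34 = 0.235294: log2(p) = -2.087463, -p*log2(p) = 0.491168
  p = 5/34 = 0.147059: log2(p) = -2.765535, -p*log2(p) = 0.406696
  p = 13/34 = 0.382353: log2(p) = -1.387023, -p*log2(p) = 0.530332
  p = 4/34 = 0.117647: log2(p) = -3.087463, -p*log2(p) = 0.363231
  p = 4/34 = 0.117647: log2(p) = -3.087463, -p*log2(p) = 0.363231
H = 0.491168 + 0.406696 + 0.530332 + 0.363231 + 0.363231 = 2.154658

H = 2.1547 bits/symbol


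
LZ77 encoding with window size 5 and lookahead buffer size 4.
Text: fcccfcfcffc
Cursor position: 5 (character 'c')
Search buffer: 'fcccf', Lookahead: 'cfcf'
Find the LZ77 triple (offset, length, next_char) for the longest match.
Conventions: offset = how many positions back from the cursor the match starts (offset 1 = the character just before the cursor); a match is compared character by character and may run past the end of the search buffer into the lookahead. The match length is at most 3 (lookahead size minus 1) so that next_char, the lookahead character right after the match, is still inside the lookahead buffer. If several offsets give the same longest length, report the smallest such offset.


Try each offset into the search buffer:
  offset=1 (pos 4, char 'f'): match length 0
  offset=2 (pos 3, char 'c'): match length 3
  offset=3 (pos 2, char 'c'): match length 1
  offset=4 (pos 1, char 'c'): match length 1
  offset=5 (pos 0, char 'f'): match length 0
Longest match has length 3 at offset 2.
next_char = character at position 5 + 3 = 8 -> 'f'

Best match: offset=2, length=3 (matching 'cfc' starting at position 3)
LZ77 triple: (2, 3, 'f')


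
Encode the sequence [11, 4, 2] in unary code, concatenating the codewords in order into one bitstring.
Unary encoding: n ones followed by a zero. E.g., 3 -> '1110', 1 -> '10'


Encode each number as n ones followed by a terminating 0:
  11 -> 111111111110 (12 bits)
  4 -> 11110 (5 bits)
  2 -> 110 (3 bits)
Total length = 12 + 5 + 3 = 20 bits.

Unary([11, 4, 2]) = 11111111111011110110 (20 bits)


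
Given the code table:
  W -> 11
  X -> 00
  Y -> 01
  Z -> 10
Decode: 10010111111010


Decoding:
10 -> Z
01 -> Y
01 -> Y
11 -> W
11 -> W
10 -> Z
10 -> Z


Result: ZYYWWZZ


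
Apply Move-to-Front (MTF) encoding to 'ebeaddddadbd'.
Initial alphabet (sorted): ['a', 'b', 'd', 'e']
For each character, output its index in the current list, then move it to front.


MTF encoding:
'e': index 3 in ['a', 'b', 'd', 'e'] -> ['e', 'a', 'b', 'd']
'b': index 2 in ['e', 'a', 'b', 'd'] -> ['b', 'e', 'a', 'd']
'e': index 1 in ['b', 'e', 'a', 'd'] -> ['e', 'b', 'a', 'd']
'a': index 2 in ['e', 'b', 'a', 'd'] -> ['a', 'e', 'b', 'd']
'd': index 3 in ['a', 'e', 'b', 'd'] -> ['d', 'a', 'e', 'b']
'd': index 0 in ['d', 'a', 'e', 'b'] -> ['d', 'a', 'e', 'b']
'd': index 0 in ['d', 'a', 'e', 'b'] -> ['d', 'a', 'e', 'b']
'd': index 0 in ['d', 'a', 'e', 'b'] -> ['d', 'a', 'e', 'b']
'a': index 1 in ['d', 'a', 'e', 'b'] -> ['a', 'd', 'e', 'b']
'd': index 1 in ['a', 'd', 'e', 'b'] -> ['d', 'a', 'e', 'b']
'b': index 3 in ['d', 'a', 'e', 'b'] -> ['b', 'd', 'a', 'e']
'd': index 1 in ['b', 'd', 'a', 'e'] -> ['d', 'b', 'a', 'e']


Output: [3, 2, 1, 2, 3, 0, 0, 0, 1, 1, 3, 1]


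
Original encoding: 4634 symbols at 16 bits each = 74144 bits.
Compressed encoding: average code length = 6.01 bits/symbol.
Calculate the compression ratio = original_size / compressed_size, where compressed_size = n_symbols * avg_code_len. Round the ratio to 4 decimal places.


original_size = n_symbols * orig_bits = 4634 * 16 = 74144 bits
compressed_size = n_symbols * avg_code_len = 4634 * 6.01 = 27850.34 bits
ratio = original_size / compressed_size = 74144 / 27850.34 = 2.6622

Compression ratio = 2.6622


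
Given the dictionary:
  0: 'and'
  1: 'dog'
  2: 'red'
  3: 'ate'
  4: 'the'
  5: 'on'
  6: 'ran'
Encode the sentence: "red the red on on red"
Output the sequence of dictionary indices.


Look up each word in the dictionary:
  'red' -> 2
  'the' -> 4
  'red' -> 2
  'on' -> 5
  'on' -> 5
  'red' -> 2

Encoded: [2, 4, 2, 5, 5, 2]


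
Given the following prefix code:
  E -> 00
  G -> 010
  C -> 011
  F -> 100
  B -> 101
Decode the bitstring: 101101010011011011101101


Decoding step by step:
Bits 101 -> B
Bits 101 -> B
Bits 010 -> G
Bits 011 -> C
Bits 011 -> C
Bits 011 -> C
Bits 101 -> B
Bits 101 -> B


Decoded message: BBGCCCBB


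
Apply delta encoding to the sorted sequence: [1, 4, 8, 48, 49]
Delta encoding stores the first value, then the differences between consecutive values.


First value: 1
Deltas:
  4 - 1 = 3
  8 - 4 = 4
  48 - 8 = 40
  49 - 48 = 1


Delta encoded: [1, 3, 4, 40, 1]


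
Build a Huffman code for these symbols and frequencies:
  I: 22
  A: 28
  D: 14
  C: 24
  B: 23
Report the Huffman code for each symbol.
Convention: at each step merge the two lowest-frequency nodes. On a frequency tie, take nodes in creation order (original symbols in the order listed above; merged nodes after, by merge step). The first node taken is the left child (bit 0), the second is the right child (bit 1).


Huffman tree construction:
Step 1: Merge D(14) + I(22) = 36
Step 2: Merge B(23) + C(24) = 47
Step 3: Merge A(28) + (D+I)(36) = 64
Step 4: Merge (B+C)(47) + (A+(D+I))(64) = 111
Read each symbol's code off the tree from the root (left child = 0, right child = 1).

Codes:
  I: 111 (length 3)
  A: 10 (length 2)
  D: 110 (length 3)
  C: 01 (length 2)
  B: 00 (length 2)
Average code length: 258/111 = 2.3243 bits/symbol


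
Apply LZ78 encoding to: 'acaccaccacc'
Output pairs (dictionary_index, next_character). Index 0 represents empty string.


LZ78 encoding steps:
Dictionary: {0: ''}
Step 1: w='' (idx 0), next='a' -> output (0, 'a'), add 'a' as idx 1
Step 2: w='' (idx 0), next='c' -> output (0, 'c'), add 'c' as idx 2
Step 3: w='a' (idx 1), next='c' -> output (1, 'c'), add 'ac' as idx 3
Step 4: w='c' (idx 2), next='a' -> output (2, 'a'), add 'ca' as idx 4
Step 5: w='c' (idx 2), next='c' -> output (2, 'c'), add 'cc' as idx 5
Step 6: w='ac' (idx 3), next='c' -> output (3, 'c'), add 'acc' as idx 6


Encoded: [(0, 'a'), (0, 'c'), (1, 'c'), (2, 'a'), (2, 'c'), (3, 'c')]


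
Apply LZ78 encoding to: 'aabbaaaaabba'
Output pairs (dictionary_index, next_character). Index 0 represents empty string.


LZ78 encoding steps:
Dictionary: {0: ''}
Step 1: w='' (idx 0), next='a' -> output (0, 'a'), add 'a' as idx 1
Step 2: w='a' (idx 1), next='b' -> output (1, 'b'), add 'ab' as idx 2
Step 3: w='' (idx 0), next='b' -> output (0, 'b'), add 'b' as idx 3
Step 4: w='a' (idx 1), next='a' -> output (1, 'a'), add 'aa' as idx 4
Step 5: w='aa' (idx 4), next='a' -> output (4, 'a'), add 'aaa' as idx 5
Step 6: w='b' (idx 3), next='b' -> output (3, 'b'), add 'bb' as idx 6
Step 7: w='a' (idx 1), end of input -> output (1, '')


Encoded: [(0, 'a'), (1, 'b'), (0, 'b'), (1, 'a'), (4, 'a'), (3, 'b'), (1, '')]


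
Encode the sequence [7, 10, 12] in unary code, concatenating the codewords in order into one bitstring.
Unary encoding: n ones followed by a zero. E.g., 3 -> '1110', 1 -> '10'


Encode each number as n ones followed by a terminating 0:
  7 -> 11111110 (8 bits)
  10 -> 11111111110 (11 bits)
  12 -> 1111111111110 (13 bits)
Total length = 8 + 11 + 13 = 32 bits.

Unary([7, 10, 12]) = 11111110111111111101111111111110 (32 bits)


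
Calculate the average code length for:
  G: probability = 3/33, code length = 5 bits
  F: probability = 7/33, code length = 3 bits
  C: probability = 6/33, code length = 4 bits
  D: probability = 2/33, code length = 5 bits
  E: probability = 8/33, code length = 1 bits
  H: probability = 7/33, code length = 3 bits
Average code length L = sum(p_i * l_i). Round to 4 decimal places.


Weighted contributions p_i * l_i:
  G: (3/33) * 5 = 15/33
  F: (7/33) * 3 = 21/33
  C: (6/33) * 4 = 24/33
  D: (2/33) * 5 = 10/33
  E: (8/33) * 1 = 8/33
  H: (7/33) * 3 = 21/33
Sum = (15 + 21 + 24 + 10 + 8 + 21)/33 = 99/33

L = 99/33 = 3.0000 bits/symbol


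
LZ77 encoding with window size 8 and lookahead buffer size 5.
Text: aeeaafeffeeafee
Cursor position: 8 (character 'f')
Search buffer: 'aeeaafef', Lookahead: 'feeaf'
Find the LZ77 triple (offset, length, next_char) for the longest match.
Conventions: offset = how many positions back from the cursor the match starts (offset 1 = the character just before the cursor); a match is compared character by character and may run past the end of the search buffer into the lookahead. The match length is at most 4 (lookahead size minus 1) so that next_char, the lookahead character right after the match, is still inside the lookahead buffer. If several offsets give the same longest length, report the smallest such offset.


Try each offset into the search buffer:
  offset=1 (pos 7, char 'f'): match length 1
  offset=2 (pos 6, char 'e'): match length 0
  offset=3 (pos 5, char 'f'): match length 2
  offset=4 (pos 4, char 'a'): match length 0
  offset=5 (pos 3, char 'a'): match length 0
  offset=6 (pos 2, char 'e'): match length 0
  offset=7 (pos 1, char 'e'): match length 0
  offset=8 (pos 0, char 'a'): match length 0
Longest match has length 2 at offset 3.
next_char = character at position 8 + 2 = 10 -> 'e'

Best match: offset=3, length=2 (matching 'fe' starting at position 5)
LZ77 triple: (3, 2, 'e')


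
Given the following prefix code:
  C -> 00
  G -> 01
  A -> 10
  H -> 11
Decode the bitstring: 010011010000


Decoding step by step:
Bits 01 -> G
Bits 00 -> C
Bits 11 -> H
Bits 01 -> G
Bits 00 -> C
Bits 00 -> C


Decoded message: GCHGCC


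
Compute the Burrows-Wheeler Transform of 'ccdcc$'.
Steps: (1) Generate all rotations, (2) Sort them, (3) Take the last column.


Rotations (sorted):
  0: $ccdcc -> last char: c
  1: c$ccdc -> last char: c
  2: cc$ccd -> last char: d
  3: ccdcc$ -> last char: $
  4: cdcc$c -> last char: c
  5: dcc$cc -> last char: c


BWT = ccd$cc


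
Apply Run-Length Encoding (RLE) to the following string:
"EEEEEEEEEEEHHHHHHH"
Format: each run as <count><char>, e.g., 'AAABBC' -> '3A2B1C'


Scanning runs left to right:
  i=0: run of 'E' x 11 -> '11E'
  i=11: run of 'H' x 7 -> '7H'

RLE = 11E7H


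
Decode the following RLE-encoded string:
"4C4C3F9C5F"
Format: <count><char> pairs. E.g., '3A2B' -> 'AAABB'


Expanding each <count><char> pair:
  4C -> 'CCCC'
  4C -> 'CCCC'
  3F -> 'FFF'
  9C -> 'CCCCCCCCC'
  5F -> 'FFFFF'

Decoded = CCCCCCCCFFFCCCCCCCCCFFFFF


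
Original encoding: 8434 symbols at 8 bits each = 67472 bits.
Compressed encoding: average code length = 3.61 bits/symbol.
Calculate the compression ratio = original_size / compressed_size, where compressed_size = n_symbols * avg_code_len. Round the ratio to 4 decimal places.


original_size = n_symbols * orig_bits = 8434 * 8 = 67472 bits
compressed_size = n_symbols * avg_code_len = 8434 * 3.61 = 30446.74 bits
ratio = original_size / compressed_size = 67472 / 30446.74 = 2.2161

Compression ratio = 2.2161


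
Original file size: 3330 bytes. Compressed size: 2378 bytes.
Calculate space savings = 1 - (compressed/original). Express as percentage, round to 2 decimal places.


ratio = compressed/original = 2378/3330 = 0.714114
savings = 1 - ratio = 1 - 0.714114 = 0.285886
as a percentage: 0.285886 * 100 = 28.59%

Space savings = 1 - 2378/3330 = 28.59%


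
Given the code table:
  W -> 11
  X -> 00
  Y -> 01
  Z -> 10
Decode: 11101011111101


Decoding:
11 -> W
10 -> Z
10 -> Z
11 -> W
11 -> W
11 -> W
01 -> Y


Result: WZZWWWY


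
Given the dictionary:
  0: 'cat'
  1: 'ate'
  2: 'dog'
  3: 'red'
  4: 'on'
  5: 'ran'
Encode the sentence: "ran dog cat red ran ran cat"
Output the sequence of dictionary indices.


Look up each word in the dictionary:
  'ran' -> 5
  'dog' -> 2
  'cat' -> 0
  'red' -> 3
  'ran' -> 5
  'ran' -> 5
  'cat' -> 0

Encoded: [5, 2, 0, 3, 5, 5, 0]


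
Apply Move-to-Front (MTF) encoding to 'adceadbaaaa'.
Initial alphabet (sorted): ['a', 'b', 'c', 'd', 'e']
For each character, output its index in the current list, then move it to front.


MTF encoding:
'a': index 0 in ['a', 'b', 'c', 'd', 'e'] -> ['a', 'b', 'c', 'd', 'e']
'd': index 3 in ['a', 'b', 'c', 'd', 'e'] -> ['d', 'a', 'b', 'c', 'e']
'c': index 3 in ['d', 'a', 'b', 'c', 'e'] -> ['c', 'd', 'a', 'b', 'e']
'e': index 4 in ['c', 'd', 'a', 'b', 'e'] -> ['e', 'c', 'd', 'a', 'b']
'a': index 3 in ['e', 'c', 'd', 'a', 'b'] -> ['a', 'e', 'c', 'd', 'b']
'd': index 3 in ['a', 'e', 'c', 'd', 'b'] -> ['d', 'a', 'e', 'c', 'b']
'b': index 4 in ['d', 'a', 'e', 'c', 'b'] -> ['b', 'd', 'a', 'e', 'c']
'a': index 2 in ['b', 'd', 'a', 'e', 'c'] -> ['a', 'b', 'd', 'e', 'c']
'a': index 0 in ['a', 'b', 'd', 'e', 'c'] -> ['a', 'b', 'd', 'e', 'c']
'a': index 0 in ['a', 'b', 'd', 'e', 'c'] -> ['a', 'b', 'd', 'e', 'c']
'a': index 0 in ['a', 'b', 'd', 'e', 'c'] -> ['a', 'b', 'd', 'e', 'c']


Output: [0, 3, 3, 4, 3, 3, 4, 2, 0, 0, 0]


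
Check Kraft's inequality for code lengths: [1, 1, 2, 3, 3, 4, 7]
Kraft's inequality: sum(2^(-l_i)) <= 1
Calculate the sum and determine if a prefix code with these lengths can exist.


Sum = 2^(-1) + 2^(-1) + 2^(-2) + 2^(-3) + 2^(-3) + 2^(-4) + 2^(-7)
    = 0.5 + 0.5 + 0.25 + 0.125 + 0.125 + 0.0625 + 0.0078125
    = 201/128 = 1.5703125
Since 1.5703125 > 1, Kraft's inequality is NOT satisfied.
A prefix code with these lengths CANNOT exist.

Kraft sum = 1.5703125. Not satisfied.


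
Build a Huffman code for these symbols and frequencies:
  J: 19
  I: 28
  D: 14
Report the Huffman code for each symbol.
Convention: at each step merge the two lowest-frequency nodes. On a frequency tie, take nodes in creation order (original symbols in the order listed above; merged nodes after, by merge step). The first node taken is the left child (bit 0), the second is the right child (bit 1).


Huffman tree construction:
Step 1: Merge D(14) + J(19) = 33
Step 2: Merge I(28) + (D+J)(33) = 61
Read each symbol's code off the tree from the root (left child = 0, right child = 1).

Codes:
  J: 11 (length 2)
  I: 0 (length 1)
  D: 10 (length 2)
Average code length: 94/61 = 1.5410 bits/symbol


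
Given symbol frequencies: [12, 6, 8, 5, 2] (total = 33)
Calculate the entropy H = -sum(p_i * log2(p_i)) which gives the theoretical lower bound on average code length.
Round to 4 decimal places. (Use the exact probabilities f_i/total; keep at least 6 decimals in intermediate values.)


Per-symbol terms -p_i * log2(p_i) with p_i = f_i/33:
  p = 12/33 = 0.363636: log2(p) = -1.459432, -p*log2(p) = 0.530702
  p = 6/33 = 0.181818: log2(p) = -2.459432, -p*log2(p) = 0.447169
  p = 8/33 = 0.242424: log2(p) = -2.044394, -p*log2(p) = 0.495611
  p = 5/33 = 0.151515: log2(p) = -2.722466, -p*log2(p) = 0.412495
  p = 2/33 = 0.060606: log2(p) = -4.044394, -p*log2(p) = 0.245115
H = 0.530702 + 0.447169 + 0.495611 + 0.412495 + 0.245115 = 2.131092

H = 2.1311 bits/symbol


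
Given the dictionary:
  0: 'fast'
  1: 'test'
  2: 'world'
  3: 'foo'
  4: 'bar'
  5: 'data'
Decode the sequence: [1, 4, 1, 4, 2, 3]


Look up each index in the dictionary:
  1 -> 'test'
  4 -> 'bar'
  1 -> 'test'
  4 -> 'bar'
  2 -> 'world'
  3 -> 'foo'

Decoded: "test bar test bar world foo"


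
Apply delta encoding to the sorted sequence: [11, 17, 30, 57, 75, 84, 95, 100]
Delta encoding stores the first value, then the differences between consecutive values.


First value: 11
Deltas:
  17 - 11 = 6
  30 - 17 = 13
  57 - 30 = 27
  75 - 57 = 18
  84 - 75 = 9
  95 - 84 = 11
  100 - 95 = 5


Delta encoded: [11, 6, 13, 27, 18, 9, 11, 5]


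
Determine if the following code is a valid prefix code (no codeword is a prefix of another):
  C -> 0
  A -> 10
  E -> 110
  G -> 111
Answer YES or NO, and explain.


Checking each pair (does one codeword prefix another?):
  C='0' vs A='10': no prefix
  C='0' vs E='110': no prefix
  C='0' vs G='111': no prefix
  A='10' vs C='0': no prefix
  A='10' vs E='110': no prefix
  A='10' vs G='111': no prefix
  E='110' vs C='0': no prefix
  E='110' vs A='10': no prefix
  E='110' vs G='111': no prefix
  G='111' vs C='0': no prefix
  G='111' vs A='10': no prefix
  G='111' vs E='110': no prefix
No violation found over all pairs.

YES -- this is a valid prefix code. No codeword is a prefix of any other codeword.


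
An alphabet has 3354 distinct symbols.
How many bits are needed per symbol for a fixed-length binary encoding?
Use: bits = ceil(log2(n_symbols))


log2(3354) = 11.7117
Bracket: 2^11 = 2048 < 3354 <= 2^12 = 4096
So ceil(log2(3354)) = 12

bits = ceil(log2(3354)) = ceil(11.7117) = 12 bits


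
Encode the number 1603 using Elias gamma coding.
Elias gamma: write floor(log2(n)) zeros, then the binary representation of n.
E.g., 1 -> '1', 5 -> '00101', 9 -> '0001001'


num_bits = floor(log2(1603)) + 1 = 11
leading_zeros = num_bits - 1 = 10
binary(1603) = 11001000011

Elias gamma(1603) = '0000000000' + '11001000011' = 000000000011001000011 (21 bits)


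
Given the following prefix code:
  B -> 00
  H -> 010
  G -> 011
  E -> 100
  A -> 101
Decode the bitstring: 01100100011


Decoding step by step:
Bits 011 -> G
Bits 00 -> B
Bits 100 -> E
Bits 011 -> G


Decoded message: GBEG


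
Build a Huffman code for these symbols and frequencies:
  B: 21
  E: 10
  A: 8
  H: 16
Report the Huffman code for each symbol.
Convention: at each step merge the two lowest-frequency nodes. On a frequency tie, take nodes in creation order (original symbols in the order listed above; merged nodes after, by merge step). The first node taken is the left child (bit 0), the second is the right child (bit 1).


Huffman tree construction:
Step 1: Merge A(8) + E(10) = 18
Step 2: Merge H(16) + (A+E)(18) = 34
Step 3: Merge B(21) + (H+(A+E))(34) = 55
Read each symbol's code off the tree from the root (left child = 0, right child = 1).

Codes:
  B: 0 (length 1)
  E: 111 (length 3)
  A: 110 (length 3)
  H: 10 (length 2)
Average code length: 107/55 = 1.9455 bits/symbol


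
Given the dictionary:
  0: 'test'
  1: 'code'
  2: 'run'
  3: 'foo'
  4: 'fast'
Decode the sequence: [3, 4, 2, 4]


Look up each index in the dictionary:
  3 -> 'foo'
  4 -> 'fast'
  2 -> 'run'
  4 -> 'fast'

Decoded: "foo fast run fast"


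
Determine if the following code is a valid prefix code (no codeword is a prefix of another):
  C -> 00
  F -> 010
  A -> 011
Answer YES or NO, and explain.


Checking each pair (does one codeword prefix another?):
  C='00' vs F='010': no prefix
  C='00' vs A='011': no prefix
  F='010' vs C='00': no prefix
  F='010' vs A='011': no prefix
  A='011' vs C='00': no prefix
  A='011' vs F='010': no prefix
No violation found over all pairs.

YES -- this is a valid prefix code. No codeword is a prefix of any other codeword.


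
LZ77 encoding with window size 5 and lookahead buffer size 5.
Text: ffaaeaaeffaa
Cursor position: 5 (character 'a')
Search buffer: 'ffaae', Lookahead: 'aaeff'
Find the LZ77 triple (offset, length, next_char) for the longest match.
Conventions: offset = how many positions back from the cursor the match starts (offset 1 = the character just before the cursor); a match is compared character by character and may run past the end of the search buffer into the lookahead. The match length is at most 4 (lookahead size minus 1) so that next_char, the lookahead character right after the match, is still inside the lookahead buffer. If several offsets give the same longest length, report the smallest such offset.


Try each offset into the search buffer:
  offset=1 (pos 4, char 'e'): match length 0
  offset=2 (pos 3, char 'a'): match length 1
  offset=3 (pos 2, char 'a'): match length 3
  offset=4 (pos 1, char 'f'): match length 0
  offset=5 (pos 0, char 'f'): match length 0
Longest match has length 3 at offset 3.
next_char = character at position 5 + 3 = 8 -> 'f'

Best match: offset=3, length=3 (matching 'aae' starting at position 2)
LZ77 triple: (3, 3, 'f')


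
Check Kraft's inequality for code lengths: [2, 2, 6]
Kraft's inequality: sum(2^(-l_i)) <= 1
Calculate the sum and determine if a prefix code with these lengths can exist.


Sum = 2^(-2) + 2^(-2) + 2^(-6)
    = 0.25 + 0.25 + 0.015625
    = 33/64 = 0.515625
Since 0.515625 <= 1, Kraft's inequality IS satisfied.
A prefix code with these lengths CAN exist.

Kraft sum = 0.515625. Satisfied.


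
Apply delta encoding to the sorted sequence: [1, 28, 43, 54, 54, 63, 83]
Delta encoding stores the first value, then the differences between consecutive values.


First value: 1
Deltas:
  28 - 1 = 27
  43 - 28 = 15
  54 - 43 = 11
  54 - 54 = 0
  63 - 54 = 9
  83 - 63 = 20


Delta encoded: [1, 27, 15, 11, 0, 9, 20]


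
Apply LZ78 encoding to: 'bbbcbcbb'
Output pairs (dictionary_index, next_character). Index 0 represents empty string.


LZ78 encoding steps:
Dictionary: {0: ''}
Step 1: w='' (idx 0), next='b' -> output (0, 'b'), add 'b' as idx 1
Step 2: w='b' (idx 1), next='b' -> output (1, 'b'), add 'bb' as idx 2
Step 3: w='' (idx 0), next='c' -> output (0, 'c'), add 'c' as idx 3
Step 4: w='b' (idx 1), next='c' -> output (1, 'c'), add 'bc' as idx 4
Step 5: w='bb' (idx 2), end of input -> output (2, '')


Encoded: [(0, 'b'), (1, 'b'), (0, 'c'), (1, 'c'), (2, '')]


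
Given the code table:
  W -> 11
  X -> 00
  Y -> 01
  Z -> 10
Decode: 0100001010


Decoding:
01 -> Y
00 -> X
00 -> X
10 -> Z
10 -> Z


Result: YXXZZ


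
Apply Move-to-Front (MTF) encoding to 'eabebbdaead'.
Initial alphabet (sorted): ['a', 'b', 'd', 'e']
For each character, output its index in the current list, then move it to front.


MTF encoding:
'e': index 3 in ['a', 'b', 'd', 'e'] -> ['e', 'a', 'b', 'd']
'a': index 1 in ['e', 'a', 'b', 'd'] -> ['a', 'e', 'b', 'd']
'b': index 2 in ['a', 'e', 'b', 'd'] -> ['b', 'a', 'e', 'd']
'e': index 2 in ['b', 'a', 'e', 'd'] -> ['e', 'b', 'a', 'd']
'b': index 1 in ['e', 'b', 'a', 'd'] -> ['b', 'e', 'a', 'd']
'b': index 0 in ['b', 'e', 'a', 'd'] -> ['b', 'e', 'a', 'd']
'd': index 3 in ['b', 'e', 'a', 'd'] -> ['d', 'b', 'e', 'a']
'a': index 3 in ['d', 'b', 'e', 'a'] -> ['a', 'd', 'b', 'e']
'e': index 3 in ['a', 'd', 'b', 'e'] -> ['e', 'a', 'd', 'b']
'a': index 1 in ['e', 'a', 'd', 'b'] -> ['a', 'e', 'd', 'b']
'd': index 2 in ['a', 'e', 'd', 'b'] -> ['d', 'a', 'e', 'b']


Output: [3, 1, 2, 2, 1, 0, 3, 3, 3, 1, 2]


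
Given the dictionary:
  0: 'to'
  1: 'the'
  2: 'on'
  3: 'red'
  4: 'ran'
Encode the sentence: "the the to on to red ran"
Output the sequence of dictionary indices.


Look up each word in the dictionary:
  'the' -> 1
  'the' -> 1
  'to' -> 0
  'on' -> 2
  'to' -> 0
  'red' -> 3
  'ran' -> 4

Encoded: [1, 1, 0, 2, 0, 3, 4]


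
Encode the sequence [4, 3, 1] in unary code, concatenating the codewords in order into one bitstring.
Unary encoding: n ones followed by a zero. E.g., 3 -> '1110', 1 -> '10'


Encode each number as n ones followed by a terminating 0:
  4 -> 11110 (5 bits)
  3 -> 1110 (4 bits)
  1 -> 10 (2 bits)
Total length = 5 + 4 + 2 = 11 bits.

Unary([4, 3, 1]) = 11110111010 (11 bits)


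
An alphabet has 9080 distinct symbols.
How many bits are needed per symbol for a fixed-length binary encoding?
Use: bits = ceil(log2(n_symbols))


log2(9080) = 13.1485
Bracket: 2^13 = 8192 < 9080 <= 2^14 = 16384
So ceil(log2(9080)) = 14

bits = ceil(log2(9080)) = ceil(13.1485) = 14 bits


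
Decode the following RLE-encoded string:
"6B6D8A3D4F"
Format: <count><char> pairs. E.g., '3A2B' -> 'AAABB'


Expanding each <count><char> pair:
  6B -> 'BBBBBB'
  6D -> 'DDDDDD'
  8A -> 'AAAAAAAA'
  3D -> 'DDD'
  4F -> 'FFFF'

Decoded = BBBBBBDDDDDDAAAAAAAADDDFFFF


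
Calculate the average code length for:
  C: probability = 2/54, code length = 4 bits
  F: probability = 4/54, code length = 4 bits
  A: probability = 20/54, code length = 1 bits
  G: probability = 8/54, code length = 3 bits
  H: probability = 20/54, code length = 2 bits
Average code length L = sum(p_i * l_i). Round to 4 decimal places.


Weighted contributions p_i * l_i:
  C: (2/54) * 4 = 8/54
  F: (4/54) * 4 = 16/54
  A: (20/54) * 1 = 20/54
  G: (8/54) * 3 = 24/54
  H: (20/54) * 2 = 40/54
Sum = (8 + 16 + 20 + 24 + 40)/54 = 108/54

L = 108/54 = 2.0000 bits/symbol


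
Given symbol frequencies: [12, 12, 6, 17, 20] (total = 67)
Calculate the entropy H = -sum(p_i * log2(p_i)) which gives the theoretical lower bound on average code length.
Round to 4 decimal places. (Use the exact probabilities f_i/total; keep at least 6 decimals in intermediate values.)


Per-symbol terms -p_i * log2(p_i) with p_i = f_i/67:
  p = 12/67 = 0.179104: log2(p) = -2.481127, -p*log2(p) = 0.444381
  p = 12/67 = 0.179104: log2(p) = -2.481127, -p*log2(p) = 0.444381
  p = 6/67 = 0.089552: log2(p) = -3.481127, -p*log2(p) = 0.311743
  p = 17/67 = 0.253731: log2(p) = -1.978626, -p*log2(p) = 0.502040
  p = 20/67 = 0.298507: log2(p) = -1.744161, -p*log2(p) = 0.520645
H = 0.444381 + 0.444381 + 0.311743 + 0.502040 + 0.520645 = 2.223190

H = 2.2232 bits/symbol


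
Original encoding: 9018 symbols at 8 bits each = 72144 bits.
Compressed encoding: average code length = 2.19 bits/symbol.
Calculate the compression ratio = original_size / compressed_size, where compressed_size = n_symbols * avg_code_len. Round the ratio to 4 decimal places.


original_size = n_symbols * orig_bits = 9018 * 8 = 72144 bits
compressed_size = n_symbols * avg_code_len = 9018 * 2.19 = 19749.42 bits
ratio = original_size / compressed_size = 72144 / 19749.42 = 3.653

Compression ratio = 3.653


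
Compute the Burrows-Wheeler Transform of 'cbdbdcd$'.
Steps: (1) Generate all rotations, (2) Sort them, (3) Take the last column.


Rotations (sorted):
  0: $cbdbdcd -> last char: d
  1: bdbdcd$c -> last char: c
  2: bdcd$cbd -> last char: d
  3: cbdbdcd$ -> last char: $
  4: cd$cbdbd -> last char: d
  5: d$cbdbdc -> last char: c
  6: dbdcd$cb -> last char: b
  7: dcd$cbdb -> last char: b


BWT = dcd$dcbb


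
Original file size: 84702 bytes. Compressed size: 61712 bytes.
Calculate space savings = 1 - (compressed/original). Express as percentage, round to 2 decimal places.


ratio = compressed/original = 61712/84702 = 0.728578
savings = 1 - ratio = 1 - 0.728578 = 0.271422
as a percentage: 0.271422 * 100 = 27.14%

Space savings = 1 - 61712/84702 = 27.14%


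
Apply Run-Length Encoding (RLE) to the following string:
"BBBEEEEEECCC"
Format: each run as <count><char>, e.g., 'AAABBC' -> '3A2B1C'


Scanning runs left to right:
  i=0: run of 'B' x 3 -> '3B'
  i=3: run of 'E' x 6 -> '6E'
  i=9: run of 'C' x 3 -> '3C'

RLE = 3B6E3C


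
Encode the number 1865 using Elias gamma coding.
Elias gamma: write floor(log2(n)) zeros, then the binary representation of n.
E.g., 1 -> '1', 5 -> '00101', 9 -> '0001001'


num_bits = floor(log2(1865)) + 1 = 11
leading_zeros = num_bits - 1 = 10
binary(1865) = 11101001001

Elias gamma(1865) = '0000000000' + '11101001001' = 000000000011101001001 (21 bits)


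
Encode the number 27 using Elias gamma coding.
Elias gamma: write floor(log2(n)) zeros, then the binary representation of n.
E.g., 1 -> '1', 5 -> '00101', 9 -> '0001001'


num_bits = floor(log2(27)) + 1 = 5
leading_zeros = num_bits - 1 = 4
binary(27) = 11011

Elias gamma(27) = '0000' + '11011' = 000011011 (9 bits)


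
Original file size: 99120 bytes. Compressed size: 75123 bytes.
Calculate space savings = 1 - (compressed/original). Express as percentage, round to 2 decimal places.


ratio = compressed/original = 75123/99120 = 0.7579
savings = 1 - ratio = 1 - 0.7579 = 0.2421
as a percentage: 0.2421 * 100 = 24.21%

Space savings = 1 - 75123/99120 = 24.21%


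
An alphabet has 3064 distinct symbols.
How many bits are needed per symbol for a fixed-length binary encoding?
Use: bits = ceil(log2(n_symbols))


log2(3064) = 11.5812
Bracket: 2^11 = 2048 < 3064 <= 2^12 = 4096
So ceil(log2(3064)) = 12

bits = ceil(log2(3064)) = ceil(11.5812) = 12 bits


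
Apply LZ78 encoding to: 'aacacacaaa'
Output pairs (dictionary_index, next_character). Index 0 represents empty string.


LZ78 encoding steps:
Dictionary: {0: ''}
Step 1: w='' (idx 0), next='a' -> output (0, 'a'), add 'a' as idx 1
Step 2: w='a' (idx 1), next='c' -> output (1, 'c'), add 'ac' as idx 2
Step 3: w='ac' (idx 2), next='a' -> output (2, 'a'), add 'aca' as idx 3
Step 4: w='' (idx 0), next='c' -> output (0, 'c'), add 'c' as idx 4
Step 5: w='a' (idx 1), next='a' -> output (1, 'a'), add 'aa' as idx 5
Step 6: w='a' (idx 1), end of input -> output (1, '')


Encoded: [(0, 'a'), (1, 'c'), (2, 'a'), (0, 'c'), (1, 'a'), (1, '')]


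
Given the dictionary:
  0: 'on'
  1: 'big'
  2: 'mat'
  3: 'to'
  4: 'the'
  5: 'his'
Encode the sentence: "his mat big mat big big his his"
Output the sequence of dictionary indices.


Look up each word in the dictionary:
  'his' -> 5
  'mat' -> 2
  'big' -> 1
  'mat' -> 2
  'big' -> 1
  'big' -> 1
  'his' -> 5
  'his' -> 5

Encoded: [5, 2, 1, 2, 1, 1, 5, 5]


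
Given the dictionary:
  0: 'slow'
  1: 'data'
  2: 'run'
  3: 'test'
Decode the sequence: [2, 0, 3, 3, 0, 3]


Look up each index in the dictionary:
  2 -> 'run'
  0 -> 'slow'
  3 -> 'test'
  3 -> 'test'
  0 -> 'slow'
  3 -> 'test'

Decoded: "run slow test test slow test"


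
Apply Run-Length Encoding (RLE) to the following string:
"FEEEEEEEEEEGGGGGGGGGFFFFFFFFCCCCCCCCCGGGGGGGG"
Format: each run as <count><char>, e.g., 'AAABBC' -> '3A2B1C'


Scanning runs left to right:
  i=0: run of 'F' x 1 -> '1F'
  i=1: run of 'E' x 10 -> '10E'
  i=11: run of 'G' x 9 -> '9G'
  i=20: run of 'F' x 8 -> '8F'
  i=28: run of 'C' x 9 -> '9C'
  i=37: run of 'G' x 8 -> '8G'

RLE = 1F10E9G8F9C8G


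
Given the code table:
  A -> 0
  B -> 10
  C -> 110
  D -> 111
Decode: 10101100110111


Decoding:
10 -> B
10 -> B
110 -> C
0 -> A
110 -> C
111 -> D


Result: BBCACD


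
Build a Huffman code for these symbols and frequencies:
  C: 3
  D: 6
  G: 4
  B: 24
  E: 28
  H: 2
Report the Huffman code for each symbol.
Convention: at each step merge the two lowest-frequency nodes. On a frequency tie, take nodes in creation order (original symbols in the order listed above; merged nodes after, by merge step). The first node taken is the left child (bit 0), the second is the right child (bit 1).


Huffman tree construction:
Step 1: Merge H(2) + C(3) = 5
Step 2: Merge G(4) + (H+C)(5) = 9
Step 3: Merge D(6) + (G+(H+C))(9) = 15
Step 4: Merge (D+(G+(H+C)))(15) + B(24) = 39
Step 5: Merge E(28) + ((D+(G+(H+C)))+B)(39) = 67
Read each symbol's code off the tree from the root (left child = 0, right child = 1).

Codes:
  C: 10111 (length 5)
  D: 100 (length 3)
  G: 1010 (length 4)
  B: 11 (length 2)
  E: 0 (length 1)
  H: 10110 (length 5)
Average code length: 135/67 = 2.0149 bits/symbol


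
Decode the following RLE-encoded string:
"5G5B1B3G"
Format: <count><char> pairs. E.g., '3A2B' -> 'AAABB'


Expanding each <count><char> pair:
  5G -> 'GGGGG'
  5B -> 'BBBBB'
  1B -> 'B'
  3G -> 'GGG'

Decoded = GGGGGBBBBBBGGG


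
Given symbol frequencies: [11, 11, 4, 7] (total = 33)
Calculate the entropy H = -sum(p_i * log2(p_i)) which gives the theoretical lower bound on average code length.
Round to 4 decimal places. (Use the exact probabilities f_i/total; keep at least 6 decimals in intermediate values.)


Per-symbol terms -p_i * log2(p_i) with p_i = f_i/33:
  p = 11/33 = 0.333333: log2(p) = -1.584963, -p*log2(p) = 0.528321
  p = 11/33 = 0.333333: log2(p) = -1.584963, -p*log2(p) = 0.528321
  p = 4/33 = 0.121212: log2(p) = -3.044394, -p*log2(p) = 0.369017
  p = 7/33 = 0.212121: log2(p) = -2.237039, -p*log2(p) = 0.474523
H = 0.528321 + 0.528321 + 0.369017 + 0.474523 = 1.900182

H = 1.9002 bits/symbol


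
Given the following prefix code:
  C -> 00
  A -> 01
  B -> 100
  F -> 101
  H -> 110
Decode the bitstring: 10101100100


Decoding step by step:
Bits 101 -> F
Bits 01 -> A
Bits 100 -> B
Bits 100 -> B


Decoded message: FABB


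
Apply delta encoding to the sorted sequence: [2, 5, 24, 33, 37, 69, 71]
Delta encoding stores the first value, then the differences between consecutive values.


First value: 2
Deltas:
  5 - 2 = 3
  24 - 5 = 19
  33 - 24 = 9
  37 - 33 = 4
  69 - 37 = 32
  71 - 69 = 2


Delta encoded: [2, 3, 19, 9, 4, 32, 2]


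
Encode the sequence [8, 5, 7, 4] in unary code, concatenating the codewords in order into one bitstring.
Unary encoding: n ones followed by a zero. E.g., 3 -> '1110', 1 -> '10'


Encode each number as n ones followed by a terminating 0:
  8 -> 111111110 (9 bits)
  5 -> 111110 (6 bits)
  7 -> 11111110 (8 bits)
  4 -> 11110 (5 bits)
Total length = 9 + 6 + 8 + 5 = 28 bits.

Unary([8, 5, 7, 4]) = 1111111101111101111111011110 (28 bits)


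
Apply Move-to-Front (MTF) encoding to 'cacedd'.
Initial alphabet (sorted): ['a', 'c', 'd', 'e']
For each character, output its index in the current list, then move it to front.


MTF encoding:
'c': index 1 in ['a', 'c', 'd', 'e'] -> ['c', 'a', 'd', 'e']
'a': index 1 in ['c', 'a', 'd', 'e'] -> ['a', 'c', 'd', 'e']
'c': index 1 in ['a', 'c', 'd', 'e'] -> ['c', 'a', 'd', 'e']
'e': index 3 in ['c', 'a', 'd', 'e'] -> ['e', 'c', 'a', 'd']
'd': index 3 in ['e', 'c', 'a', 'd'] -> ['d', 'e', 'c', 'a']
'd': index 0 in ['d', 'e', 'c', 'a'] -> ['d', 'e', 'c', 'a']


Output: [1, 1, 1, 3, 3, 0]


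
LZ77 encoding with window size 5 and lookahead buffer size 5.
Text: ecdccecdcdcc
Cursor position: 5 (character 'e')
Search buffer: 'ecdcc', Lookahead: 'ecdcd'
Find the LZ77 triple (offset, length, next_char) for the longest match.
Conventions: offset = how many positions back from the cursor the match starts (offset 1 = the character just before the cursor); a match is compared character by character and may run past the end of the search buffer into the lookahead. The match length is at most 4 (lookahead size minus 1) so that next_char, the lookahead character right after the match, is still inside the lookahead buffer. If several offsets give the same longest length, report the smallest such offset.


Try each offset into the search buffer:
  offset=1 (pos 4, char 'c'): match length 0
  offset=2 (pos 3, char 'c'): match length 0
  offset=3 (pos 2, char 'd'): match length 0
  offset=4 (pos 1, char 'c'): match length 0
  offset=5 (pos 0, char 'e'): match length 4
Longest match has length 4 at offset 5.
next_char = character at position 5 + 4 = 9 -> 'd'

Best match: offset=5, length=4 (matching 'ecdc' starting at position 0)
LZ77 triple: (5, 4, 'd')


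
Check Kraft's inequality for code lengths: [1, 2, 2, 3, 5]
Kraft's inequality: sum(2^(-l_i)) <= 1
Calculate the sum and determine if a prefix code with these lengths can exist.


Sum = 2^(-1) + 2^(-2) + 2^(-2) + 2^(-3) + 2^(-5)
    = 0.5 + 0.25 + 0.25 + 0.125 + 0.03125
    = 37/32 = 1.15625
Since 1.15625 > 1, Kraft's inequality is NOT satisfied.
A prefix code with these lengths CANNOT exist.

Kraft sum = 1.15625. Not satisfied.


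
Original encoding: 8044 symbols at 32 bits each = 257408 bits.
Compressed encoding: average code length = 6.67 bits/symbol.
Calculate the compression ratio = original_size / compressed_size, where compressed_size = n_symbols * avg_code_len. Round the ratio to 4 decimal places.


original_size = n_symbols * orig_bits = 8044 * 32 = 257408 bits
compressed_size = n_symbols * avg_code_len = 8044 * 6.67 = 53653.48 bits
ratio = original_size / compressed_size = 257408 / 53653.48 = 4.7976

Compression ratio = 4.7976


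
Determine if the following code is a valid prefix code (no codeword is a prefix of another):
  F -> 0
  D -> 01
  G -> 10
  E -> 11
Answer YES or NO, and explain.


Checking each pair (does one codeword prefix another?):
  F='0' vs D='01': prefix -- VIOLATION

NO -- this is NOT a valid prefix code. F (0) is a prefix of D (01).


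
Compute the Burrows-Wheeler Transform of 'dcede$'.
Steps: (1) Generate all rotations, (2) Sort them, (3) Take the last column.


Rotations (sorted):
  0: $dcede -> last char: e
  1: cede$d -> last char: d
  2: dcede$ -> last char: $
  3: de$dce -> last char: e
  4: e$dced -> last char: d
  5: ede$dc -> last char: c


BWT = ed$edc


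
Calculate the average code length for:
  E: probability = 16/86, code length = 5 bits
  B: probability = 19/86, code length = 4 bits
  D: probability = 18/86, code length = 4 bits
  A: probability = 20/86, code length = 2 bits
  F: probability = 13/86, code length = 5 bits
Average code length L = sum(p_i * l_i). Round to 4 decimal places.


Weighted contributions p_i * l_i:
  E: (16/86) * 5 = 80/86
  B: (19/86) * 4 = 76/86
  D: (18/86) * 4 = 72/86
  A: (20/86) * 2 = 40/86
  F: (13/86) * 5 = 65/86
Sum = (80 + 76 + 72 + 40 + 65)/86 = 333/86

L = 333/86 = 3.8721 bits/symbol


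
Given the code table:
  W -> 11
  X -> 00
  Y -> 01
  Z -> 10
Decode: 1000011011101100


Decoding:
10 -> Z
00 -> X
01 -> Y
10 -> Z
11 -> W
10 -> Z
11 -> W
00 -> X


Result: ZXYZWZWX


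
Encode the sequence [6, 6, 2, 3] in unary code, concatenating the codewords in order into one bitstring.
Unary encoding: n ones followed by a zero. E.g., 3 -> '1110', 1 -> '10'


Encode each number as n ones followed by a terminating 0:
  6 -> 1111110 (7 bits)
  6 -> 1111110 (7 bits)
  2 -> 110 (3 bits)
  3 -> 1110 (4 bits)
Total length = 7 + 7 + 3 + 4 = 21 bits.

Unary([6, 6, 2, 3]) = 111111011111101101110 (21 bits)


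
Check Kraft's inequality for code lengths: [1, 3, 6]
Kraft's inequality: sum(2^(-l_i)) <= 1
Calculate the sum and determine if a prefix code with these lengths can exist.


Sum = 2^(-1) + 2^(-3) + 2^(-6)
    = 0.5 + 0.125 + 0.015625
    = 41/64 = 0.640625
Since 0.640625 <= 1, Kraft's inequality IS satisfied.
A prefix code with these lengths CAN exist.

Kraft sum = 0.640625. Satisfied.


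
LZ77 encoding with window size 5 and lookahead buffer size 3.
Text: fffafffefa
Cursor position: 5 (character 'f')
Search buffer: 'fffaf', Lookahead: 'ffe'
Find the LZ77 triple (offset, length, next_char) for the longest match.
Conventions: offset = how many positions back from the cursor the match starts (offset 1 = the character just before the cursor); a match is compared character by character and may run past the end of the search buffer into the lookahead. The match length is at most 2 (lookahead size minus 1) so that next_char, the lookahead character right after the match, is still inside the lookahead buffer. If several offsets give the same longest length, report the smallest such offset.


Try each offset into the search buffer:
  offset=1 (pos 4, char 'f'): match length 2
  offset=2 (pos 3, char 'a'): match length 0
  offset=3 (pos 2, char 'f'): match length 1
  offset=4 (pos 1, char 'f'): match length 2
  offset=5 (pos 0, char 'f'): match length 2
Longest match has length 2, found at offsets 1, 4, 5; take the smallest, offset 1.
next_char = character at position 5 + 2 = 7 -> 'e'

Best match: offset=1, length=2 (matching 'ff' starting at position 4)
LZ77 triple: (1, 2, 'e')
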